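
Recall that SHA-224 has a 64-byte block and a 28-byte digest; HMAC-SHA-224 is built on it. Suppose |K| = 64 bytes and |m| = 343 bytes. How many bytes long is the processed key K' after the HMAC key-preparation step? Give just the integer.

Key is 64 ≤ 64 bytes, zero-padded: |K'| = 64.

64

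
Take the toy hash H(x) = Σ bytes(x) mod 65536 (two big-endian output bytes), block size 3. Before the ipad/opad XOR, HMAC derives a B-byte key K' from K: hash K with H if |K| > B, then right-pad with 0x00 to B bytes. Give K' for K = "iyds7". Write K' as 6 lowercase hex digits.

|K| = 5 > B = 3, so first hash the key.
H(K): sum = 105+121+100+115+55 = 496 → 01 f0.
Zero-pad H(K) = 01 f0 to 3 bytes: K' = 01 f0 00.

01f000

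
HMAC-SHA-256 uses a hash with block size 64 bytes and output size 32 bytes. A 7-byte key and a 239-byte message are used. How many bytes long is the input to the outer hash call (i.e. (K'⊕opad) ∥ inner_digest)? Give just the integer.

Key is 7 ≤ 64 bytes, zero-padded: |K'| = 64.
Outer input = (K'⊕opad) ∥ H(inner) → 64 + 32 = 96 bytes.

96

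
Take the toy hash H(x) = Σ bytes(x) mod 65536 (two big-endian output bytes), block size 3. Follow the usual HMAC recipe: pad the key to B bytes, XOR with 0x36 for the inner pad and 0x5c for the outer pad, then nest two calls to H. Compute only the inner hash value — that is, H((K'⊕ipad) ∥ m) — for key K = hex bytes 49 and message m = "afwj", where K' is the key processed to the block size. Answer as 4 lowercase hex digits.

Key hex bytes 49 is 1 byte ≤ B = 3; zero-pad to 3 bytes: K' = 49 00 00.
K' ⊕ ipad = 7f 36 36.
Inner input = 7f 36 36 ∥ 61 66 77 6a.
Inner hash: sum = 127+54+54+97+102+119+106 = 659 → 02 93.

0293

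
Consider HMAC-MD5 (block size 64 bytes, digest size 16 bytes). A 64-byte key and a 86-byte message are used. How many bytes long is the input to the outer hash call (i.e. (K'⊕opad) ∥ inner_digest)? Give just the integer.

80

Key is 64 ≤ 64 bytes, zero-padded: |K'| = 64.
Outer input = (K'⊕opad) ∥ H(inner) → 64 + 16 = 80 bytes.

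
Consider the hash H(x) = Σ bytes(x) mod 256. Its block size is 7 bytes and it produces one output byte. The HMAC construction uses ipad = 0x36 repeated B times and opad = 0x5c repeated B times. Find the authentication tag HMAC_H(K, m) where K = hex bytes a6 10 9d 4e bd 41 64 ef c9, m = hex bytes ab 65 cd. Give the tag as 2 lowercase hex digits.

Key hex bytes a6 10 9d 4e bd 41 64 ef c9 is 9 bytes > B = 7, so hash it first: H(key) = bb, then zero-pad to 7 bytes: K' = bb 00 00 00 00 00 00.
K' ⊕ ipad = 8d 36 36 36 36 36 36.  K' ⊕ opad = e7 5c 5c 5c 5c 5c 5c.
Inner input = (K'⊕ipad) ∥ m = 8d 36 36 36 36 36 36 ∥ ab 65 cd.
Inner hash: sum = 141+54+54+54+54+54+54+171+101+205 = 942; mod 256 = 174 → ae.
Outer input = (K'⊕opad) ∥ inner = e7 5c 5c 5c 5c 5c 5c ∥ ae.
Outer hash (tag): sum = 231+92+92+92+92+92+92+174 = 957; mod 256 = 189 → bd.

bd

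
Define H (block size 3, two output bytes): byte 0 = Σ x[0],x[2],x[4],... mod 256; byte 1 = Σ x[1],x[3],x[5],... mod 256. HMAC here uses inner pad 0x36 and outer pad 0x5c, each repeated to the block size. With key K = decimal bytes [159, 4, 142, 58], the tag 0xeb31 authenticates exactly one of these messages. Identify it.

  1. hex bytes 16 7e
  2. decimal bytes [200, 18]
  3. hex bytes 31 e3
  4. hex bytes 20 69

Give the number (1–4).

1

Key decimal bytes [159, 4, 142, 58] = 9f 04 8e 3a is 4 bytes > B = 3, so hash it first: H(key) = 2d 3e, then zero-pad to 3 bytes: K' = 2d 3e 00.
K' ⊕ ipad = 1b 08 36; K' ⊕ opad = 71 62 5c.
m1: inner = H(1b 08 36 16 7e) = cf 1e; tag = H(71 62 5c cf 1e) = eb31 ← matches
m2: inner = H(1b 08 36 c8 12) = 63 d0; tag = H(71 62 5c 63 d0) = 9dc5
m3: inner = H(1b 08 36 31 e3) = 34 39; tag = H(71 62 5c 34 39) = 0696
m4: inner = H(1b 08 36 20 69) = ba 28; tag = H(71 62 5c ba 28) = f51c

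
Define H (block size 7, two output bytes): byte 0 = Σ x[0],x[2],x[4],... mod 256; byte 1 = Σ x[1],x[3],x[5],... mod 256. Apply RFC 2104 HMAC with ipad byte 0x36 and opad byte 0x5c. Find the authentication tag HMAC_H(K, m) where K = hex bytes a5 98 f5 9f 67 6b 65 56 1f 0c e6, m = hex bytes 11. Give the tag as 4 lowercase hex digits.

Key hex bytes a5 98 f5 9f 67 6b 65 56 1f 0c e6 is 11 bytes > B = 7, so hash it first: H(key) = 6b 04, then zero-pad to 7 bytes: K' = 6b 04 00 00 00 00 00.
K' ⊕ ipad = 5d 32 36 36 36 36 36.  K' ⊕ opad = 37 58 5c 5c 5c 5c 5c.
Inner input = (K'⊕ipad) ∥ m = 5d 32 36 36 36 36 36 ∥ 11.
Inner hash: even-index sum = 255 mod 256 = 255; odd-index sum = 175 mod 256 = 175 → ff af.
Outer input = (K'⊕opad) ∥ inner = 37 58 5c 5c 5c 5c 5c ∥ ff af.
Outer hash (tag): even-index sum = 506 mod 256 = 250; odd-index sum = 527 mod 256 = 15 → fa 0f.

fa0f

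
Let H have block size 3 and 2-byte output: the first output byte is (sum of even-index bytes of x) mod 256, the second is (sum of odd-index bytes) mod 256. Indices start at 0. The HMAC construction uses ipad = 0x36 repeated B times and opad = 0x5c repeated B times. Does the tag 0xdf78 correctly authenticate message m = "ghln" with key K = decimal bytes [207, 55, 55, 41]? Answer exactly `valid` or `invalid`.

Key decimal bytes [207, 55, 55, 41] = cf 37 37 29 is 4 bytes > B = 3, so hash it first: H(key) = 06 60, then zero-pad to 3 bytes: K' = 06 60 00.
K' ⊕ ipad = 30 56 36; K' ⊕ opad = 5a 3c 5c.
Inner hash: even-index sum = 316 mod 256 = 60; odd-index sum = 297 mod 256 = 41 → 3c 29.
Outer hash (recomputed tag): even-index sum = 223 mod 256 = 223; odd-index sum = 120 mod 256 = 120 → df 78.
Recomputed tag = df78; claimed = df78 → match.

valid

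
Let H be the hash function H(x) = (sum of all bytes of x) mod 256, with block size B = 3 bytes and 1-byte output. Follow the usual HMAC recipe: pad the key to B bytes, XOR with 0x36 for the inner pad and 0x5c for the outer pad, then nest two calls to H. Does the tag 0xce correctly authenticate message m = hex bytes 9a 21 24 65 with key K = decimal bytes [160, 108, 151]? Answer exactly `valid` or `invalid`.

invalid

Key decimal bytes [160, 108, 151] = a0 6c 97 is exactly B = 3 bytes: K' = a0 6c 97.
K' ⊕ ipad = 96 5a a1; K' ⊕ opad = fc 30 cb.
Inner hash: sum = 150+90+161+154+33+36+101 = 725; mod 256 = 213 → d5.
Outer hash (recomputed tag): sum = 252+48+203+213 = 716; mod 256 = 204 → cc.
Recomputed tag = cc; claimed = ce → mismatch.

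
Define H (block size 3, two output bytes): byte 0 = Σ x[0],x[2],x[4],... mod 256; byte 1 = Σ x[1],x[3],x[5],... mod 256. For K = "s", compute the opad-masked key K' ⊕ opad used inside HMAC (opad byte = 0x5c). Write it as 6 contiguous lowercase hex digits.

Key "s" = 73 is 1 byte ≤ B = 3; zero-pad to 3 bytes: K' = 73 00 00.
XOR each byte with 0x5c: 73⊕5c=2f, 00⊕5c=5c, 00⊕5c=5c.

2f5c5c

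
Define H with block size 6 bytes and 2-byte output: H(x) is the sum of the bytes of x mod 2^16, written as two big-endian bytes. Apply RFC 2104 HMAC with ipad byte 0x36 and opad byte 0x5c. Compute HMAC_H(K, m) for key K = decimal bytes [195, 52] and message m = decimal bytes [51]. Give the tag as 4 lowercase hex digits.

Key decimal bytes [195, 52] = c3 34 is 2 bytes ≤ B = 6; zero-pad to 6 bytes: K' = c3 34 00 00 00 00.
K' ⊕ ipad = f5 02 36 36 36 36.  K' ⊕ opad = 9f 68 5c 5c 5c 5c.
Inner input = (K'⊕ipad) ∥ m = f5 02 36 36 36 36 ∥ 33.
Inner hash: sum = 245+2+54+54+54+54+51 = 514 → 02 02.
Outer input = (K'⊕opad) ∥ inner = 9f 68 5c 5c 5c 5c ∥ 02 02.
Outer hash (tag): sum = 159+104+92+92+92+92+2+2 = 635 → 02 7b.

027b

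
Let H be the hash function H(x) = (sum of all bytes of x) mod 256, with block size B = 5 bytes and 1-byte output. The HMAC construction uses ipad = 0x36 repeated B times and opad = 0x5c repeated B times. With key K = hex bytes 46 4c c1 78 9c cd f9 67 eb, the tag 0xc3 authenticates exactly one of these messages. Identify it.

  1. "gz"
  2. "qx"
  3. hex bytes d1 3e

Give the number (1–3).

3

Key hex bytes 46 4c c1 78 9c cd f9 67 eb is 9 bytes > B = 5, so hash it first: H(key) = 7f, then zero-pad to 5 bytes: K' = 7f 00 00 00 00.
K' ⊕ ipad = 49 36 36 36 36; K' ⊕ opad = 23 5c 5c 5c 5c.
m1: inner = H(49 36 36 36 36 67 7a) = 02; tag = H(23 5c 5c 5c 5c 02) = 95
m2: inner = H(49 36 36 36 36 71 78) = 0a; tag = H(23 5c 5c 5c 5c 0a) = 9d
m3: inner = H(49 36 36 36 36 d1 3e) = 30; tag = H(23 5c 5c 5c 5c 30) = c3 ← matches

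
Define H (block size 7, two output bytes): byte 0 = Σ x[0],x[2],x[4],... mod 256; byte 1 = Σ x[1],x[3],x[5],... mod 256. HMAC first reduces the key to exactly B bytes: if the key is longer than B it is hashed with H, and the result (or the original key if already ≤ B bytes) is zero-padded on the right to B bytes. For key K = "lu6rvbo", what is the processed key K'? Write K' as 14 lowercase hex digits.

Key "lu6rvbo" = 6c 75 36 72 76 62 6f is exactly B = 7 bytes: K' = 6c 75 36 72 76 62 6f.

6c75367276626f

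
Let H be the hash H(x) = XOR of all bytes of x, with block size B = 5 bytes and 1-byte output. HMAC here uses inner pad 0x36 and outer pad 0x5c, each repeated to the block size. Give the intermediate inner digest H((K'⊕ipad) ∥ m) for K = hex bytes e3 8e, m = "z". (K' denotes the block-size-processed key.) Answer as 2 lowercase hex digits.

21

Key hex bytes e3 8e is 2 bytes ≤ B = 5; zero-pad to 5 bytes: K' = e3 8e 00 00 00.
K' ⊕ ipad = d5 b8 36 36 36.
Inner input = d5 b8 36 36 36 ∥ 7a.
Inner hash: XOR d5⊕b8⊕36⊕36⊕36⊕7a = 21.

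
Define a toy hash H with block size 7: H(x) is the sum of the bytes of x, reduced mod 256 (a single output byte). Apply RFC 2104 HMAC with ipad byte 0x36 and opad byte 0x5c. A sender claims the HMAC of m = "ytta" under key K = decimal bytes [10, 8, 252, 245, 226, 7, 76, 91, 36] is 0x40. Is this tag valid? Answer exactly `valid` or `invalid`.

Key decimal bytes [10, 8, 252, 245, 226, 7, 76, 91, 36] = 0a 08 fc f5 e2 07 4c 5b 24 is 9 bytes > B = 7, so hash it first: H(key) = b7, then zero-pad to 7 bytes: K' = b7 00 00 00 00 00 00.
K' ⊕ ipad = 81 36 36 36 36 36 36; K' ⊕ opad = eb 5c 5c 5c 5c 5c 5c.
Inner hash: sum = 129+54+54+54+54+54+54+121+116+116+97 = 903; mod 256 = 135 → 87.
Outer hash (recomputed tag): sum = 235+92+92+92+92+92+92+135 = 922; mod 256 = 154 → 9a.
Recomputed tag = 9a; claimed = 40 → mismatch.

invalid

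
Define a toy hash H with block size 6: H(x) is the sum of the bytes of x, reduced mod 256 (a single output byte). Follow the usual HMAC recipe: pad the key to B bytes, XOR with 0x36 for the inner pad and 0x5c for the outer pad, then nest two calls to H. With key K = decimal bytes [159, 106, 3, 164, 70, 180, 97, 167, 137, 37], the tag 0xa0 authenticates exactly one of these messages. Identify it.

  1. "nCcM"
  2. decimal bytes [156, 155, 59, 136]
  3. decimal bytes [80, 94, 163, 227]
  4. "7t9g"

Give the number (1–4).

3

Key decimal bytes [159, 106, 3, 164, 70, 180, 97, 167, 137, 37] = 9f 6a 03 a4 46 b4 61 a7 89 25 is 10 bytes > B = 6, so hash it first: H(key) = 60, then zero-pad to 6 bytes: K' = 60 00 00 00 00 00.
K' ⊕ ipad = 56 36 36 36 36 36; K' ⊕ opad = 3c 5c 5c 5c 5c 5c.
m1: inner = H(56 36 36 36 36 36 6e 43 63 4d) = c5; tag = H(3c 5c 5c 5c 5c 5c c5) = cd
m2: inner = H(56 36 36 36 36 36 9c 9b 3b 88) = 5e; tag = H(3c 5c 5c 5c 5c 5c 5e) = 66
m3: inner = H(56 36 36 36 36 36 50 5e a3 e3) = 98; tag = H(3c 5c 5c 5c 5c 5c 98) = a0 ← matches
m4: inner = H(56 36 36 36 36 36 37 74 39 67) = af; tag = H(3c 5c 5c 5c 5c 5c af) = b7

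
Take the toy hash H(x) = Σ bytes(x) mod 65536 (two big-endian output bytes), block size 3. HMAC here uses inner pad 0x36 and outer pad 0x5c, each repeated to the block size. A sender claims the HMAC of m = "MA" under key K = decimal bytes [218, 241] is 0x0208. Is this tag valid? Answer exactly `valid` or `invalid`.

Key decimal bytes [218, 241] = da f1 is 2 bytes ≤ B = 3; zero-pad to 3 bytes: K' = da f1 00.
K' ⊕ ipad = ec c7 36; K' ⊕ opad = 86 ad 5c.
Inner hash: sum = 236+199+54+77+65 = 631 → 02 77.
Outer hash (recomputed tag): sum = 134+173+92+2+119 = 520 → 02 08.
Recomputed tag = 0208; claimed = 0208 → match.

valid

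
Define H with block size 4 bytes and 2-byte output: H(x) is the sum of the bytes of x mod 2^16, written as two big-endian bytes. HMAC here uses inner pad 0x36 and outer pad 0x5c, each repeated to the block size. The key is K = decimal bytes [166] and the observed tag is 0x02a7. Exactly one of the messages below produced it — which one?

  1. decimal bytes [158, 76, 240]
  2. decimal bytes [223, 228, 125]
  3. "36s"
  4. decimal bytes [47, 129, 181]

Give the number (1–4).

4

Key decimal bytes [166] = a6 is 1 byte ≤ B = 4; zero-pad to 4 bytes: K' = a6 00 00 00.
K' ⊕ ipad = 90 36 36 36; K' ⊕ opad = fa 5c 5c 5c.
m1: inner = H(90 36 36 36 9e 4c f0) = 03 0c; tag = H(fa 5c 5c 5c 03 0c) = 021d
m2: inner = H(90 36 36 36 df e4 7d) = 03 72; tag = H(fa 5c 5c 5c 03 72) = 0283
m3: inner = H(90 36 36 36 33 36 73) = 02 0e; tag = H(fa 5c 5c 5c 02 0e) = 021e
m4: inner = H(90 36 36 36 2f 81 b5) = 02 97; tag = H(fa 5c 5c 5c 02 97) = 02a7 ← matches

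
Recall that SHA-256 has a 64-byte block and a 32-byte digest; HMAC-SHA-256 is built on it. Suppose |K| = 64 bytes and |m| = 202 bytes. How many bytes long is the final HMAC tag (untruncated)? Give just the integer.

The tag is one SHA-256 digest: 32 bytes.

32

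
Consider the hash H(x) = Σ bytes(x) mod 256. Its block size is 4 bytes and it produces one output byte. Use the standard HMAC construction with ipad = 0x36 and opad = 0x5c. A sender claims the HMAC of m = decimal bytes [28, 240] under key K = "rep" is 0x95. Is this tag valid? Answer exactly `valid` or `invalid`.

Key "rep" = 72 65 70 is 3 bytes ≤ B = 4; zero-pad to 4 bytes: K' = 72 65 70 00.
K' ⊕ ipad = 44 53 46 36; K' ⊕ opad = 2e 39 2c 5c.
Inner hash: sum = 68+83+70+54+28+240 = 543; mod 256 = 31 → 1f.
Outer hash (recomputed tag): sum = 46+57+44+92+31 = 270; mod 256 = 14 → 0e.
Recomputed tag = 0e; claimed = 95 → mismatch.

invalid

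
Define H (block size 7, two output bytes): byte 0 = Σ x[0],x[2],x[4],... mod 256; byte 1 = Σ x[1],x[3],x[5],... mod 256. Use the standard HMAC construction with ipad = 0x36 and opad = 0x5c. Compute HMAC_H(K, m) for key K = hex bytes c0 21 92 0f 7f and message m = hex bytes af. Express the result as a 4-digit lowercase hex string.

Key hex bytes c0 21 92 0f 7f is 5 bytes ≤ B = 7; zero-pad to 7 bytes: K' = c0 21 92 0f 7f 00 00.
K' ⊕ ipad = f6 17 a4 39 49 36 36.  K' ⊕ opad = 9c 7d ce 53 23 5c 5c.
Inner input = (K'⊕ipad) ∥ m = f6 17 a4 39 49 36 36 ∥ af.
Inner hash: even-index sum = 537 mod 256 = 25; odd-index sum = 309 mod 256 = 53 → 19 35.
Outer input = (K'⊕opad) ∥ inner = 9c 7d ce 53 23 5c 5c ∥ 19 35.
Outer hash (tag): even-index sum = 542 mod 256 = 30; odd-index sum = 325 mod 256 = 69 → 1e 45.

1e45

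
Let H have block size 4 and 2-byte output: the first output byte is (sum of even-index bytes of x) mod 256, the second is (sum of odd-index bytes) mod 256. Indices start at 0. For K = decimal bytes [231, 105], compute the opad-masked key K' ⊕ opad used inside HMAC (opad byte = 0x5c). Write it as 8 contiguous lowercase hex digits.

bb355c5c

Key decimal bytes [231, 105] = e7 69 is 2 bytes ≤ B = 4; zero-pad to 4 bytes: K' = e7 69 00 00.
XOR each byte with 0x5c: e7⊕5c=bb, 69⊕5c=35, 00⊕5c=5c, 00⊕5c=5c.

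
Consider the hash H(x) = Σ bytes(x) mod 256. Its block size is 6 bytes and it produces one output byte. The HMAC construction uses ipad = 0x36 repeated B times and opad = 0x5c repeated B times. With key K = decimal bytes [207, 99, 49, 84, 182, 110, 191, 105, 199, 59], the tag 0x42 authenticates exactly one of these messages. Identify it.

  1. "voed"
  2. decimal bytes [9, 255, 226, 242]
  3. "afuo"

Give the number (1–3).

2

Key decimal bytes [207, 99, 49, 84, 182, 110, 191, 105, 199, 59] = cf 63 31 54 b6 6e bf 69 c7 3b is 10 bytes > B = 6, so hash it first: H(key) = 05, then zero-pad to 6 bytes: K' = 05 00 00 00 00 00.
K' ⊕ ipad = 33 36 36 36 36 36; K' ⊕ opad = 59 5c 5c 5c 5c 5c.
m1: inner = H(33 36 36 36 36 36 76 6f 65 64) = ef; tag = H(59 5c 5c 5c 5c 5c ef) = 14
m2: inner = H(33 36 36 36 36 36 09 ff e2 f2) = 1d; tag = H(59 5c 5c 5c 5c 5c 1d) = 42 ← matches
m3: inner = H(33 36 36 36 36 36 61 66 75 6f) = ec; tag = H(59 5c 5c 5c 5c 5c ec) = 11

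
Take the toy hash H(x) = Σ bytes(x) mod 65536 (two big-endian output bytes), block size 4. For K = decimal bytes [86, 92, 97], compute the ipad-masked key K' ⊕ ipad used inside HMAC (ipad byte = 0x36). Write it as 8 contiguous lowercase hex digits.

Key decimal bytes [86, 92, 97] = 56 5c 61 is 3 bytes ≤ B = 4; zero-pad to 4 bytes: K' = 56 5c 61 00.
XOR each byte with 0x36: 56⊕36=60, 5c⊕36=6a, 61⊕36=57, 00⊕36=36.

606a5736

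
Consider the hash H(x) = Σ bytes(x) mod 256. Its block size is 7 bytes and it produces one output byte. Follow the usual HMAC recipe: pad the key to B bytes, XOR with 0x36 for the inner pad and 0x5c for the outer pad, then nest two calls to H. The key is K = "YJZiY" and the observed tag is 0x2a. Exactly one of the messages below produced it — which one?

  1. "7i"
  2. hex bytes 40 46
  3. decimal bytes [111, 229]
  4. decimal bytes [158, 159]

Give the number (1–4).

2

Key "YJZiY" = 59 4a 5a 69 59 is 5 bytes ≤ B = 7; zero-pad to 7 bytes: K' = 59 4a 5a 69 59 00 00.
K' ⊕ ipad = 6f 7c 6c 5f 6f 36 36; K' ⊕ opad = 05 16 06 35 05 5c 5c.
m1: inner = H(6f 7c 6c 5f 6f 36 36 37 69) = 31; tag = H(05 16 06 35 05 5c 5c 31) = 44
m2: inner = H(6f 7c 6c 5f 6f 36 36 40 46) = 17; tag = H(05 16 06 35 05 5c 5c 17) = 2a ← matches
m3: inner = H(6f 7c 6c 5f 6f 36 36 6f e5) = e5; tag = H(05 16 06 35 05 5c 5c e5) = f8
m4: inner = H(6f 7c 6c 5f 6f 36 36 9e 9f) = ce; tag = H(05 16 06 35 05 5c 5c ce) = e1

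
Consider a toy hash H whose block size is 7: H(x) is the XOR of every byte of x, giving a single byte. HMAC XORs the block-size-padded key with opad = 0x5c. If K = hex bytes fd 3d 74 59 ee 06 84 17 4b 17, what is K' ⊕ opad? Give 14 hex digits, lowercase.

965c5c5c5c5c5c

Key hex bytes fd 3d 74 59 ee 06 84 17 4b 17 is 10 bytes > B = 7, so hash it first: H(key) = ca, then zero-pad to 7 bytes: K' = ca 00 00 00 00 00 00.
XOR each byte with 0x5c: ca⊕5c=96, 00⊕5c=5c, 00⊕5c=5c, 00⊕5c=5c, 00⊕5c=5c, 00⊕5c=5c, 00⊕5c=5c.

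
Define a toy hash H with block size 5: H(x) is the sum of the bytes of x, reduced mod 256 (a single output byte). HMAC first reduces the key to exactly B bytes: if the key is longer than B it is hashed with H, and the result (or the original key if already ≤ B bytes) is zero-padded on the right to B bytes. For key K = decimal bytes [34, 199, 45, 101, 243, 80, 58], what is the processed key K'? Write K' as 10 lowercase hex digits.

f800000000

|K| = 7 > B = 5, so first hash the key.
H(K): sum = 34+199+45+101+243+80+58 = 760; mod 256 = 248 → f8.
Zero-pad H(K) = f8 to 5 bytes: K' = f8 00 00 00 00.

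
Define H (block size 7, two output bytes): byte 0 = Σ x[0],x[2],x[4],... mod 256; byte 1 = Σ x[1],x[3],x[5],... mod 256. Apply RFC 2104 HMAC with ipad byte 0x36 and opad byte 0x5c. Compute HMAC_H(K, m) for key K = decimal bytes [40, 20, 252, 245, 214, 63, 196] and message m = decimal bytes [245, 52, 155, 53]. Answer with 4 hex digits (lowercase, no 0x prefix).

b477

Key decimal bytes [40, 20, 252, 245, 214, 63, 196] = 28 14 fc f5 d6 3f c4 is exactly B = 7 bytes: K' = 28 14 fc f5 d6 3f c4.
K' ⊕ ipad = 1e 22 ca c3 e0 09 f2.  K' ⊕ opad = 74 48 a0 a9 8a 63 98.
Inner input = (K'⊕ipad) ∥ m = 1e 22 ca c3 e0 09 f2 ∥ f5 34 9b 35.
Inner hash: even-index sum = 803 mod 256 = 35; odd-index sum = 638 mod 256 = 126 → 23 7e.
Outer input = (K'⊕opad) ∥ inner = 74 48 a0 a9 8a 63 98 ∥ 23 7e.
Outer hash (tag): even-index sum = 692 mod 256 = 180; odd-index sum = 375 mod 256 = 119 → b4 77.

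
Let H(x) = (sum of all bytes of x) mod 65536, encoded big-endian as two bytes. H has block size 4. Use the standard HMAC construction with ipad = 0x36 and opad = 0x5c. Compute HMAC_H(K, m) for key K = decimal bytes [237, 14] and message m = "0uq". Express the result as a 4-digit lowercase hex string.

Key decimal bytes [237, 14] = ed 0e is 2 bytes ≤ B = 4; zero-pad to 4 bytes: K' = ed 0e 00 00.
K' ⊕ ipad = db 38 36 36.  K' ⊕ opad = b1 52 5c 5c.
Inner input = (K'⊕ipad) ∥ m = db 38 36 36 ∥ 30 75 71.
Inner hash: sum = 219+56+54+54+48+117+113 = 661 → 02 95.
Outer input = (K'⊕opad) ∥ inner = b1 52 5c 5c ∥ 02 95.
Outer hash (tag): sum = 177+82+92+92+2+149 = 594 → 02 52.

0252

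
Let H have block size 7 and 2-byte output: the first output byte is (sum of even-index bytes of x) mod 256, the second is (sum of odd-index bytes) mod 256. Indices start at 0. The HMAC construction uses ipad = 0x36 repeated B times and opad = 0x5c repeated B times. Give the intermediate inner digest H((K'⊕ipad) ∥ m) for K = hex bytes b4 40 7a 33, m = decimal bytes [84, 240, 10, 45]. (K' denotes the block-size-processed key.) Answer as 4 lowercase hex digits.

570f

Key hex bytes b4 40 7a 33 is 4 bytes ≤ B = 7; zero-pad to 7 bytes: K' = b4 40 7a 33 00 00 00.
K' ⊕ ipad = 82 76 4c 05 36 36 36.
Inner input = 82 76 4c 05 36 36 36 ∥ 54 f0 0a 2d.
Inner hash: even-index sum = 599 mod 256 = 87; odd-index sum = 271 mod 256 = 15 → 57 0f.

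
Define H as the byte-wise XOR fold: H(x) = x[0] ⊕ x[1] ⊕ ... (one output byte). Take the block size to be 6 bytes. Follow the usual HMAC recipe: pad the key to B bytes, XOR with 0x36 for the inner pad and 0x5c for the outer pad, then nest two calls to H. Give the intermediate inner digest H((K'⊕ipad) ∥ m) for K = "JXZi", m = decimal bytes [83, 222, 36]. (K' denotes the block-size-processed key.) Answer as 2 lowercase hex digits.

88

Key "JXZi" = 4a 58 5a 69 is 4 bytes ≤ B = 6; zero-pad to 6 bytes: K' = 4a 58 5a 69 00 00.
K' ⊕ ipad = 7c 6e 6c 5f 36 36.
Inner input = 7c 6e 6c 5f 36 36 ∥ 53 de 24.
Inner hash: XOR 7c⊕6e⊕6c⊕5f⊕36⊕36⊕53⊕de⊕24 = 88.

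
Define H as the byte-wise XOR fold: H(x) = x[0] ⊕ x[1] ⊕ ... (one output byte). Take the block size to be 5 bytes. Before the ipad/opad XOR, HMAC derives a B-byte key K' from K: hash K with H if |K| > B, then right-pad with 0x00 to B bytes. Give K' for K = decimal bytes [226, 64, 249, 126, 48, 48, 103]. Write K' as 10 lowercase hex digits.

4200000000

|K| = 7 > B = 5, so first hash the key.
H(K): XOR e2⊕40⊕f9⊕7e⊕30⊕30⊕67 = 42.
Zero-pad H(K) = 42 to 5 bytes: K' = 42 00 00 00 00.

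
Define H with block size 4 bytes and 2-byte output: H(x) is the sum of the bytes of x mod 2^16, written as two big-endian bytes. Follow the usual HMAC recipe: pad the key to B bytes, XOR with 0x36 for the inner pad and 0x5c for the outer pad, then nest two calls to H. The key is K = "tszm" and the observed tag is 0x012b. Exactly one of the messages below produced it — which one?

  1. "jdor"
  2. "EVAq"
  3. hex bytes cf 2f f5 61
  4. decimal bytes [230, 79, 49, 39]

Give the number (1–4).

2

Key "tszm" = 74 73 7a 6d is exactly B = 4 bytes: K' = 74 73 7a 6d.
K' ⊕ ipad = 42 45 4c 5b; K' ⊕ opad = 28 2f 26 31.
m1: inner = H(42 45 4c 5b 6a 64 6f 72) = 02 dd; tag = H(28 2f 26 31 02 dd) = 018d
m2: inner = H(42 45 4c 5b 45 56 41 71) = 02 7b; tag = H(28 2f 26 31 02 7b) = 012b ← matches
m3: inner = H(42 45 4c 5b cf 2f f5 61) = 03 82; tag = H(28 2f 26 31 03 82) = 0133
m4: inner = H(42 45 4c 5b e6 4f 31 27) = 02 bb; tag = H(28 2f 26 31 02 bb) = 016b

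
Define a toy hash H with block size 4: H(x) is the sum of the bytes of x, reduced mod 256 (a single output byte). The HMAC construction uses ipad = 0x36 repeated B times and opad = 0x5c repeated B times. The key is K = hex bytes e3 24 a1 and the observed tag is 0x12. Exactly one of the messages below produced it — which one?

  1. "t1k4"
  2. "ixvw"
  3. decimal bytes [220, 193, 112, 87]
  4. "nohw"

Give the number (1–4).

2

Key hex bytes e3 24 a1 is 3 bytes ≤ B = 4; zero-pad to 4 bytes: K' = e3 24 a1 00.
K' ⊕ ipad = d5 12 97 36; K' ⊕ opad = bf 78 fd 5c.
m1: inner = H(d5 12 97 36 74 31 6b 34) = f8; tag = H(bf 78 fd 5c f8) = 88
m2: inner = H(d5 12 97 36 69 78 76 77) = 82; tag = H(bf 78 fd 5c 82) = 12 ← matches
m3: inner = H(d5 12 97 36 dc c1 70 57) = 18; tag = H(bf 78 fd 5c 18) = a8
m4: inner = H(d5 12 97 36 6e 6f 68 77) = 70; tag = H(bf 78 fd 5c 70) = 00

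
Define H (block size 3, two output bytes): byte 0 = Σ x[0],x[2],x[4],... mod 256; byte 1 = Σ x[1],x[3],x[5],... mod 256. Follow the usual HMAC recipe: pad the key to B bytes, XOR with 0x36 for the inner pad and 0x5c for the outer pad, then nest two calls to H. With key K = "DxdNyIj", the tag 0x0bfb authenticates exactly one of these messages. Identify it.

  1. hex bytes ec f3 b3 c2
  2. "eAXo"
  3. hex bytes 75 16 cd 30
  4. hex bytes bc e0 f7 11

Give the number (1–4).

1

Key "DxdNyIj" = 44 78 64 4e 79 49 6a is 7 bytes > B = 3, so hash it first: H(key) = 8b 0f, then zero-pad to 3 bytes: K' = 8b 0f 00.
K' ⊕ ipad = bd 39 36; K' ⊕ opad = d7 53 5c.
m1: inner = H(bd 39 36 ec f3 b3 c2) = a8 d8; tag = H(d7 53 5c a8 d8) = 0bfb ← matches
m2: inner = H(bd 39 36 65 41 58 6f) = a3 f6; tag = H(d7 53 5c a3 f6) = 29f6
m3: inner = H(bd 39 36 75 16 cd 30) = 39 7b; tag = H(d7 53 5c 39 7b) = ae8c
m4: inner = H(bd 39 36 bc e0 f7 11) = e4 ec; tag = H(d7 53 5c e4 ec) = 1f37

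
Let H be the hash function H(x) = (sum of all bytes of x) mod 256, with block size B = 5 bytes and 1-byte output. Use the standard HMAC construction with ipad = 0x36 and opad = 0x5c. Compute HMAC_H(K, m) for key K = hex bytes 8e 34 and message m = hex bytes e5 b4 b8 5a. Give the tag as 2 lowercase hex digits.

Key hex bytes 8e 34 is 2 bytes ≤ B = 5; zero-pad to 5 bytes: K' = 8e 34 00 00 00.
K' ⊕ ipad = b8 02 36 36 36.  K' ⊕ opad = d2 68 5c 5c 5c.
Inner input = (K'⊕ipad) ∥ m = b8 02 36 36 36 ∥ e5 b4 b8 5a.
Inner hash: sum = 184+2+54+54+54+229+180+184+90 = 1031; mod 256 = 7 → 07.
Outer input = (K'⊕opad) ∥ inner = d2 68 5c 5c 5c ∥ 07.
Outer hash (tag): sum = 210+104+92+92+92+7 = 597; mod 256 = 85 → 55.

55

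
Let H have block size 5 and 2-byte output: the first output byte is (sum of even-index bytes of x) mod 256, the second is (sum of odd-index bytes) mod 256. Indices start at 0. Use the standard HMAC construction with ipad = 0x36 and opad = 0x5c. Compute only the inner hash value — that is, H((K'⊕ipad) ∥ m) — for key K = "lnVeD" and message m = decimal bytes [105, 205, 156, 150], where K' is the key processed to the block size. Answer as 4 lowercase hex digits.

Key "lnVeD" = 6c 6e 56 65 44 is exactly B = 5 bytes: K' = 6c 6e 56 65 44.
K' ⊕ ipad = 5a 58 60 53 72.
Inner input = 5a 58 60 53 72 ∥ 69 cd 9c 96.
Inner hash: even-index sum = 655 mod 256 = 143; odd-index sum = 432 mod 256 = 176 → 8f b0.

8fb0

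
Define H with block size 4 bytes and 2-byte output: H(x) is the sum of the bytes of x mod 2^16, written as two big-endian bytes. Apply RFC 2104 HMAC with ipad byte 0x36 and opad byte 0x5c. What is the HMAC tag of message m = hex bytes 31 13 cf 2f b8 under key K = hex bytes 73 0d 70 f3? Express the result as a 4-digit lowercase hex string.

Key hex bytes 73 0d 70 f3 is exactly B = 4 bytes: K' = 73 0d 70 f3.
K' ⊕ ipad = 45 3b 46 c5.  K' ⊕ opad = 2f 51 2c af.
Inner input = (K'⊕ipad) ∥ m = 45 3b 46 c5 ∥ 31 13 cf 2f b8.
Inner hash: sum = 69+59+70+197+49+19+207+47+184 = 901 → 03 85.
Outer input = (K'⊕opad) ∥ inner = 2f 51 2c af ∥ 03 85.
Outer hash (tag): sum = 47+81+44+175+3+133 = 483 → 01 e3.

01e3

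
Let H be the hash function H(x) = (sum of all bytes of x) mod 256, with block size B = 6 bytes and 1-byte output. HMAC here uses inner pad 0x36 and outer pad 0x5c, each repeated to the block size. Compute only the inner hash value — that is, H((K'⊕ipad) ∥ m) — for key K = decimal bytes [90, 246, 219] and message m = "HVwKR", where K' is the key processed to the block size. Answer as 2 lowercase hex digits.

6d

Key decimal bytes [90, 246, 219] = 5a f6 db is 3 bytes ≤ B = 6; zero-pad to 6 bytes: K' = 5a f6 db 00 00 00.
K' ⊕ ipad = 6c c0 ed 36 36 36.
Inner input = 6c c0 ed 36 36 36 ∥ 48 56 77 4b 52.
Inner hash: sum = 108+192+237+54+54+54+72+86+119+75+82 = 1133; mod 256 = 109 → 6d.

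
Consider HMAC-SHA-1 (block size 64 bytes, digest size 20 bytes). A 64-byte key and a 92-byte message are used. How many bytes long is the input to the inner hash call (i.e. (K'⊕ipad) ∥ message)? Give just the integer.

156

Key is 64 ≤ 64 bytes, zero-padded: |K'| = 64.
Inner input = (K'⊕ipad) ∥ m → 64 + 92 = 156 bytes.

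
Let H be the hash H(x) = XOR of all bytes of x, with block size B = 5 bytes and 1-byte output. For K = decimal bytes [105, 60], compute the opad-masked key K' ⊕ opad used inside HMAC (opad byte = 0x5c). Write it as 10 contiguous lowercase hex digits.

Key decimal bytes [105, 60] = 69 3c is 2 bytes ≤ B = 5; zero-pad to 5 bytes: K' = 69 3c 00 00 00.
XOR each byte with 0x5c: 69⊕5c=35, 3c⊕5c=60, 00⊕5c=5c, 00⊕5c=5c, 00⊕5c=5c.

35605c5c5c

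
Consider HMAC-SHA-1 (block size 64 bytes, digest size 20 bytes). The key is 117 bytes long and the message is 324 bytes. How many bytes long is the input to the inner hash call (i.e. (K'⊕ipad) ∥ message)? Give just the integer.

Key is 117 > 64 bytes, so it is hashed to 20 bytes then zero-padded to 64: |K'| = 64.
Inner input = (K'⊕ipad) ∥ m → 64 + 324 = 388 bytes.

388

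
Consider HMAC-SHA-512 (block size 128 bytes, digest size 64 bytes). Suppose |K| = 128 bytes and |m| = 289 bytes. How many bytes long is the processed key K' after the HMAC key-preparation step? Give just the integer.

128

Key is 128 ≤ 128 bytes, zero-padded: |K'| = 128.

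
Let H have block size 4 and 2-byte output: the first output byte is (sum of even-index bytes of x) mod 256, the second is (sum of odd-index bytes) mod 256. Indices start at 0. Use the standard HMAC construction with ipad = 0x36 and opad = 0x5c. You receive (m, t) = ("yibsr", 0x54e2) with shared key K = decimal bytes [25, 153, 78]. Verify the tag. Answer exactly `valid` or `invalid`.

Key decimal bytes [25, 153, 78] = 19 99 4e is 3 bytes ≤ B = 4; zero-pad to 4 bytes: K' = 19 99 4e 00.
K' ⊕ ipad = 2f af 78 36; K' ⊕ opad = 45 c5 12 5c.
Inner hash: even-index sum = 500 mod 256 = 244; odd-index sum = 449 mod 256 = 193 → f4 c1.
Outer hash (recomputed tag): even-index sum = 331 mod 256 = 75; odd-index sum = 482 mod 256 = 226 → 4b e2.
Recomputed tag = 4be2; claimed = 54e2 → mismatch.

invalid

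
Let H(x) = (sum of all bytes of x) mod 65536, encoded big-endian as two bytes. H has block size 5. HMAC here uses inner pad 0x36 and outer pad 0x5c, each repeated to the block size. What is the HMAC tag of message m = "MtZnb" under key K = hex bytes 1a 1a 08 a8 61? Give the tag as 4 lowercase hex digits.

028a

Key hex bytes 1a 1a 08 a8 61 is exactly B = 5 bytes: K' = 1a 1a 08 a8 61.
K' ⊕ ipad = 2c 2c 3e 9e 57.  K' ⊕ opad = 46 46 54 f4 3d.
Inner input = (K'⊕ipad) ∥ m = 2c 2c 3e 9e 57 ∥ 4d 74 5a 6e 62.
Inner hash: sum = 44+44+62+158+87+77+116+90+110+98 = 886 → 03 76.
Outer input = (K'⊕opad) ∥ inner = 46 46 54 f4 3d ∥ 03 76.
Outer hash (tag): sum = 70+70+84+244+61+3+118 = 650 → 02 8a.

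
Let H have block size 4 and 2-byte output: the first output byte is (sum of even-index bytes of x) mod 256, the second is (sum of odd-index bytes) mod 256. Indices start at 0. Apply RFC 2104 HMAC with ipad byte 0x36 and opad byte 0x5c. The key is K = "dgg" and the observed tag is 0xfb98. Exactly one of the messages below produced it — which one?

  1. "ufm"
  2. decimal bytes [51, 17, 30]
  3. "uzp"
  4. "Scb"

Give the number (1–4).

3

Key "dgg" = 64 67 67 is 3 bytes ≤ B = 4; zero-pad to 4 bytes: K' = 64 67 67 00.
K' ⊕ ipad = 52 51 51 36; K' ⊕ opad = 38 3b 3b 5c.
m1: inner = H(52 51 51 36 75 66 6d) = 85 ed; tag = H(38 3b 3b 5c 85 ed) = f884
m2: inner = H(52 51 51 36 33 11 1e) = f4 98; tag = H(38 3b 3b 5c f4 98) = 672f
m3: inner = H(52 51 51 36 75 7a 70) = 88 01; tag = H(38 3b 3b 5c 88 01) = fb98 ← matches
m4: inner = H(52 51 51 36 53 63 62) = 58 ea; tag = H(38 3b 3b 5c 58 ea) = cb81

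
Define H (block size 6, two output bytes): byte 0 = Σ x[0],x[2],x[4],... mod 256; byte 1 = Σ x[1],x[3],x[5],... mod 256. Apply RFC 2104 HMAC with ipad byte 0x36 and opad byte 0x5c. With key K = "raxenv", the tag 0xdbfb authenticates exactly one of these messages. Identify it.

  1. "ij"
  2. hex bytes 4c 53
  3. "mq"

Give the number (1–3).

3

Key "raxenv" = 72 61 78 65 6e 76 is exactly B = 6 bytes: K' = 72 61 78 65 6e 76.
K' ⊕ ipad = 44 57 4e 53 58 40; K' ⊕ opad = 2e 3d 24 39 32 2a.
m1: inner = H(44 57 4e 53 58 40 69 6a) = 53 54; tag = H(2e 3d 24 39 32 2a 53 54) = d7f4
m2: inner = H(44 57 4e 53 58 40 4c 53) = 36 3d; tag = H(2e 3d 24 39 32 2a 36 3d) = badd
m3: inner = H(44 57 4e 53 58 40 6d 71) = 57 5b; tag = H(2e 3d 24 39 32 2a 57 5b) = dbfb ← matches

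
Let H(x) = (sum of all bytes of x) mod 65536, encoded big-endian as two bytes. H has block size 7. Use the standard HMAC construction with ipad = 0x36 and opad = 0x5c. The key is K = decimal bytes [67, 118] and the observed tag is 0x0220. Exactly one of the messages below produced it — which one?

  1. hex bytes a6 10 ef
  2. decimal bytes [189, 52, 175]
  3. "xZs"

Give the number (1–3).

Key decimal bytes [67, 118] = 43 76 is 2 bytes ≤ B = 7; zero-pad to 7 bytes: K' = 43 76 00 00 00 00 00.
K' ⊕ ipad = 75 40 36 36 36 36 36; K' ⊕ opad = 1f 2a 5c 5c 5c 5c 5c.
m1: inner = H(75 40 36 36 36 36 36 a6 10 ef) = 03 68; tag = H(1f 2a 5c 5c 5c 5c 5c 03 68) = 0280
m2: inner = H(75 40 36 36 36 36 36 bd 34 af) = 03 63; tag = H(1f 2a 5c 5c 5c 5c 5c 03 63) = 027b
m3: inner = H(75 40 36 36 36 36 36 78 5a 73) = 03 08; tag = H(1f 2a 5c 5c 5c 5c 5c 03 08) = 0220 ← matches

3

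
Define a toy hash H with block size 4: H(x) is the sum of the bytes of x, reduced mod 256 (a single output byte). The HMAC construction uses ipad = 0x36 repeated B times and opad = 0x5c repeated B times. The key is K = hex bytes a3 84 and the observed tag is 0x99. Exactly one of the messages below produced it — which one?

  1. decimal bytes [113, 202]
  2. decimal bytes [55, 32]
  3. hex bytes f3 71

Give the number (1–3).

2

Key hex bytes a3 84 is 2 bytes ≤ B = 4; zero-pad to 4 bytes: K' = a3 84 00 00.
K' ⊕ ipad = 95 b2 36 36; K' ⊕ opad = ff d8 5c 5c.
m1: inner = H(95 b2 36 36 71 ca) = ee; tag = H(ff d8 5c 5c ee) = 7d
m2: inner = H(95 b2 36 36 37 20) = 0a; tag = H(ff d8 5c 5c 0a) = 99 ← matches
m3: inner = H(95 b2 36 36 f3 71) = 17; tag = H(ff d8 5c 5c 17) = a6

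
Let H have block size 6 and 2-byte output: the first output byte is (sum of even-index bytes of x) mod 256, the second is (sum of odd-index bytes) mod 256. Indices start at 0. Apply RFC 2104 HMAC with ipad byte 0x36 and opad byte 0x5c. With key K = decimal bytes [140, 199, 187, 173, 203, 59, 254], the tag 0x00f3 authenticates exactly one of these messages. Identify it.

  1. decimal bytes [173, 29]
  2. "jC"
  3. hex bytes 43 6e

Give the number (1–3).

2

Key decimal bytes [140, 199, 187, 173, 203, 59, 254] = 8c c7 bb ad cb 3b fe is 7 bytes > B = 6, so hash it first: H(key) = 10 af, then zero-pad to 6 bytes: K' = 10 af 00 00 00 00.
K' ⊕ ipad = 26 99 36 36 36 36; K' ⊕ opad = 4c f3 5c 5c 5c 5c.
m1: inner = H(26 99 36 36 36 36 ad 1d) = 3f 22; tag = H(4c f3 5c 5c 5c 5c 3f 22) = 43cd
m2: inner = H(26 99 36 36 36 36 6a 43) = fc 48; tag = H(4c f3 5c 5c 5c 5c fc 48) = 00f3 ← matches
m3: inner = H(26 99 36 36 36 36 43 6e) = d5 73; tag = H(4c f3 5c 5c 5c 5c d5 73) = d91e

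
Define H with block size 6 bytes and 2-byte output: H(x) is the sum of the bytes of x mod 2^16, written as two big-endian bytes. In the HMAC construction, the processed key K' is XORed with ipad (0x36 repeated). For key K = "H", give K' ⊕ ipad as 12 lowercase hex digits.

7e3636363636

Key "H" = 48 is 1 byte ≤ B = 6; zero-pad to 6 bytes: K' = 48 00 00 00 00 00.
XOR each byte with 0x36: 48⊕36=7e, 00⊕36=36, 00⊕36=36, 00⊕36=36, 00⊕36=36, 00⊕36=36.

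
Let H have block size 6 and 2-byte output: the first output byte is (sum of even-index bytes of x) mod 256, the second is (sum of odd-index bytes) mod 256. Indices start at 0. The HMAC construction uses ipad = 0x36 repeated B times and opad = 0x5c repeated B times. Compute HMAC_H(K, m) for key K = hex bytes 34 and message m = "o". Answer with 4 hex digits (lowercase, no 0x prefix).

fdb6

Key hex bytes 34 is 1 byte ≤ B = 6; zero-pad to 6 bytes: K' = 34 00 00 00 00 00.
K' ⊕ ipad = 02 36 36 36 36 36.  K' ⊕ opad = 68 5c 5c 5c 5c 5c.
Inner input = (K'⊕ipad) ∥ m = 02 36 36 36 36 36 ∥ 6f.
Inner hash: even-index sum = 221 mod 256 = 221; odd-index sum = 162 mod 256 = 162 → dd a2.
Outer input = (K'⊕opad) ∥ inner = 68 5c 5c 5c 5c 5c ∥ dd a2.
Outer hash (tag): even-index sum = 509 mod 256 = 253; odd-index sum = 438 mod 256 = 182 → fd b6.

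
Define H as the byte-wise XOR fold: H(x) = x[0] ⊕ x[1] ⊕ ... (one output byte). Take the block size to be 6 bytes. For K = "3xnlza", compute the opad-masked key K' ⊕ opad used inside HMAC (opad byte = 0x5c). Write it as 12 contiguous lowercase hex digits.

6f243230263d

Key "3xnlza" = 33 78 6e 6c 7a 61 is exactly B = 6 bytes: K' = 33 78 6e 6c 7a 61.
XOR each byte with 0x5c: 33⊕5c=6f, 78⊕5c=24, 6e⊕5c=32, 6c⊕5c=30, 7a⊕5c=26, 61⊕5c=3d.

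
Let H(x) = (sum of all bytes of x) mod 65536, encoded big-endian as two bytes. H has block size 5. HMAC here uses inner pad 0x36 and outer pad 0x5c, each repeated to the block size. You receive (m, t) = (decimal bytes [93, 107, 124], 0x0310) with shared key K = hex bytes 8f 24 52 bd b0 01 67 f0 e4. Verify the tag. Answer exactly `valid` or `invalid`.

valid

Key hex bytes 8f 24 52 bd b0 01 67 f0 e4 is 9 bytes > B = 5, so hash it first: H(key) = 04 ae, then zero-pad to 5 bytes: K' = 04 ae 00 00 00.
K' ⊕ ipad = 32 98 36 36 36; K' ⊕ opad = 58 f2 5c 5c 5c.
Inner hash: sum = 50+152+54+54+54+93+107+124 = 688 → 02 b0.
Outer hash (recomputed tag): sum = 88+242+92+92+92+2+176 = 784 → 03 10.
Recomputed tag = 0310; claimed = 0310 → match.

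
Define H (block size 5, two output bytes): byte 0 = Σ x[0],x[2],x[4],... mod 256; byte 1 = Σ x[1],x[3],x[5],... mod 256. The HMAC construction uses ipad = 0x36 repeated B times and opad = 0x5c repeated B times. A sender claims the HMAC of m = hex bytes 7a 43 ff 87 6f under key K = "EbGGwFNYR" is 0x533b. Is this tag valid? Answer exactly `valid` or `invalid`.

valid

Key "EbGGwFNYR" = 45 62 47 47 77 46 4e 59 52 is 9 bytes > B = 5, so hash it first: H(key) = a3 48, then zero-pad to 5 bytes: K' = a3 48 00 00 00.
K' ⊕ ipad = 95 7e 36 36 36; K' ⊕ opad = ff 14 5c 5c 5c.
Inner hash: even-index sum = 459 mod 256 = 203; odd-index sum = 668 mod 256 = 156 → cb 9c.
Outer hash (recomputed tag): even-index sum = 595 mod 256 = 83; odd-index sum = 315 mod 256 = 59 → 53 3b.
Recomputed tag = 533b; claimed = 533b → match.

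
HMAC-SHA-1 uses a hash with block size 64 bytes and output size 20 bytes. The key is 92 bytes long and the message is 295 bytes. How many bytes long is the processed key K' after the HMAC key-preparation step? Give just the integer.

Key is 92 > 64 bytes, so it is hashed to 20 bytes then zero-padded to 64: |K'| = 64.

64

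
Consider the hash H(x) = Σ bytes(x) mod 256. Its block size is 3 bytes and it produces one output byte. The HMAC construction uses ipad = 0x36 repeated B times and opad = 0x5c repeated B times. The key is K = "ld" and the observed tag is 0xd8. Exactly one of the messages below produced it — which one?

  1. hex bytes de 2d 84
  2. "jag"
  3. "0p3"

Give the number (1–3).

Key "ld" = 6c 64 is 2 bytes ≤ B = 3; zero-pad to 3 bytes: K' = 6c 64 00.
K' ⊕ ipad = 5a 52 36; K' ⊕ opad = 30 38 5c.
m1: inner = H(5a 52 36 de 2d 84) = 71; tag = H(30 38 5c 71) = 35
m2: inner = H(5a 52 36 6a 61 67) = 14; tag = H(30 38 5c 14) = d8 ← matches
m3: inner = H(5a 52 36 30 70 33) = b5; tag = H(30 38 5c b5) = 79

2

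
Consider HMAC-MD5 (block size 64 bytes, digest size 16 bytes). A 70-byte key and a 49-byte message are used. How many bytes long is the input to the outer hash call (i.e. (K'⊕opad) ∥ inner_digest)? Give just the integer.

Key is 70 > 64 bytes, so it is hashed to 16 bytes then zero-padded to 64: |K'| = 64.
Outer input = (K'⊕opad) ∥ H(inner) → 64 + 16 = 80 bytes.

80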